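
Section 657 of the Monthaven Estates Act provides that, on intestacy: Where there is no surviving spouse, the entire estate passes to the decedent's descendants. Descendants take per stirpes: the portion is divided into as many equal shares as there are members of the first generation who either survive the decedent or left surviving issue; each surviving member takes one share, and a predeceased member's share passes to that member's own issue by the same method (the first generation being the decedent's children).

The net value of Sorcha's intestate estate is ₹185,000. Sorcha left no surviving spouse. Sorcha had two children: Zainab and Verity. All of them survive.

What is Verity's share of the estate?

The entire ₹185,000 passes to the descendants.
That amount (₹185,000) is divided into 2 shares of ₹92,500: Zainab and Verity each take ₹92,500.

Verity receives ₹92,500.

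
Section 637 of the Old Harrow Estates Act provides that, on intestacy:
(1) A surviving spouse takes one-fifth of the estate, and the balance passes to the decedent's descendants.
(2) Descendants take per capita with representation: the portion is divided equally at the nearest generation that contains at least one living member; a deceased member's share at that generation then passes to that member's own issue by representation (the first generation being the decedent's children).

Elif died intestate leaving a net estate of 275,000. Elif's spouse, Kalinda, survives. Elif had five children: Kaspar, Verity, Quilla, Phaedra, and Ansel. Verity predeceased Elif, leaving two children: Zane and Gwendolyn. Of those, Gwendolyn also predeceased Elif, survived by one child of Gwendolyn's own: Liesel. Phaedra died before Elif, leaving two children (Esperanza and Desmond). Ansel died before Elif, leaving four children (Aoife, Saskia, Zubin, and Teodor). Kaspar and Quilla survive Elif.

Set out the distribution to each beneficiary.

Kalinda takes one-fifth of 275,000 = 55,000. The remaining 220,000 passes to the descendants.
The descendants' portion (220,000) is divided into 5 shares of 44,000: Kaspar and Quilla each take 44,000; Verity's 44,000 share passes to Verity's issue; Phaedra's 44,000 share passes to Phaedra's issue; Ansel's 44,000 share passes to Ansel's issue.
Verity's share (44,000) is divided into 2 shares of 22,000: Zane takes 22,000; Gwendolyn's 22,000 share passes to Gwendolyn's issue.
Gwendolyn's share (22,000) passes entirely to Liesel.
Phaedra's share (44,000) is divided into 2 shares of 22,000: Esperanza and Desmond each take 22,000.
Ansel's share (44,000) is divided into 4 shares of 11,000: Aoife, Saskia, Zubin, and Teodor each take 11,000.

Kalinda: 55,000; Kaspar: 44,000; Zane: 22,000; Liesel: 22,000; Quilla: 44,000; Esperanza: 22,000; Desmond: 22,000; Aoife: 11,000; Saskia: 11,000; Zubin: 11,000; Teodor: 11,000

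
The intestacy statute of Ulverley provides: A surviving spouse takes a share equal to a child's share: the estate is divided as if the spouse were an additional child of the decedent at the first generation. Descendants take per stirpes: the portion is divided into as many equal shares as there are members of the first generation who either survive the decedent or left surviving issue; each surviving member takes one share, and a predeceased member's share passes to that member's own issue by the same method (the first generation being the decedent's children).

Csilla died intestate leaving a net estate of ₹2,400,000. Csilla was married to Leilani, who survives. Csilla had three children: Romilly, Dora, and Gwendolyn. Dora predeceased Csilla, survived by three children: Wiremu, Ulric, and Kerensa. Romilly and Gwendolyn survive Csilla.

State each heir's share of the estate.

Leilani: ₹600,000; Romilly: ₹600,000; Wiremu: ₹200,000; Ulric: ₹200,000; Kerensa: ₹200,000; Gwendolyn: ₹600,000

The spouse counts as an additional share at the children's level, so there are 4 primary shares of ₹600,000. Leilani takes one such share (₹600,000).
The children's combined portion (₹1,800,000) is divided into 3 shares of ₹600,000: Romilly and Gwendolyn each take ₹600,000; Dora's ₹600,000 share passes to Dora's issue.
Dora's share (₹600,000) is divided into 3 shares of ₹200,000: Wiremu, Ulric, and Kerensa each take ₹200,000.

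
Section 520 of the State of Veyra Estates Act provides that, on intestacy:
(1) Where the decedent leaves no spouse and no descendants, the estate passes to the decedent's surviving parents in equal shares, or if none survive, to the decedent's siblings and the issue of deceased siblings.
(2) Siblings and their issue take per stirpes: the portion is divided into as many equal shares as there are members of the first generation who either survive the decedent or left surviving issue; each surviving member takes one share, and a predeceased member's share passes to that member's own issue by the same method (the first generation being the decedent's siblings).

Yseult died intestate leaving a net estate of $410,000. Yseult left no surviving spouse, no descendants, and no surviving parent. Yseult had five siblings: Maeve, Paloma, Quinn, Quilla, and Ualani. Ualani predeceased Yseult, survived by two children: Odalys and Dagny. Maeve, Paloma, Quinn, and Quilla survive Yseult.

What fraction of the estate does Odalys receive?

Odalys receives 1/10 of the estate.

The entire $410,000 passes to the siblings and their issue.
That amount ($410,000) is divided into 5 shares of $82,000: Maeve, Paloma, Quinn, and Quilla each take $82,000; Ualani's $82,000 share passes to Ualani's issue.
Ualani's share ($82,000) is divided into 2 shares of $41,000: Odalys and Dagny each take $41,000.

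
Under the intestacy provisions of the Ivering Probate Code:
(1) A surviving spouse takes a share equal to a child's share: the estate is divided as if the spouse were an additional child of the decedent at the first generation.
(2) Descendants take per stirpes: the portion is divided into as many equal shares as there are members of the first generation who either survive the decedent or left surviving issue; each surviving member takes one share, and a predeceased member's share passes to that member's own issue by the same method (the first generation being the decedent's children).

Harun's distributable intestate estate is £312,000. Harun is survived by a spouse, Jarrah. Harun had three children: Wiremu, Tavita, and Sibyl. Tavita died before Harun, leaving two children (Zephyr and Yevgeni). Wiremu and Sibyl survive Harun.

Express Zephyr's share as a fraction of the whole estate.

The spouse counts as an additional share at the children's level, so there are 4 primary shares of £78,000. Jarrah takes one such share (£78,000).
The children's combined portion (£234,000) is divided into 3 shares of £78,000: Wiremu and Sibyl each take £78,000; Tavita's £78,000 share passes to Tavita's issue.
Tavita's share (£78,000) is divided into 2 shares of £39,000: Zephyr and Yevgeni each take £39,000.

Zephyr receives 1/8 of the estate.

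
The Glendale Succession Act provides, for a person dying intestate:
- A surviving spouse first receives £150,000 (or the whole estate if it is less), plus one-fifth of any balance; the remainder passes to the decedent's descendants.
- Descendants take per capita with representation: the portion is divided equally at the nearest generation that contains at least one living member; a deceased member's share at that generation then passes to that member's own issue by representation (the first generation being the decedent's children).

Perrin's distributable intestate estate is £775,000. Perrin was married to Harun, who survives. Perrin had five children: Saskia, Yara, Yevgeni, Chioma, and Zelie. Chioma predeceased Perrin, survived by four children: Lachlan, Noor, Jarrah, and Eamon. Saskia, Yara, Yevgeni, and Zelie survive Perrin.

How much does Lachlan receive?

Harun first takes £150,000, leaving a balance of £625,000. Harun then takes one-fifth of the balance (£125,000), for a total of £275,000. The remaining £500,000 passes to the descendants.
The descendants' portion (£500,000) is divided into 5 shares of £100,000: Saskia, Yara, Yevgeni, and Zelie each take £100,000; Chioma's £100,000 share passes to Chioma's issue.
Chioma's share (£100,000) is divided into 4 shares of £25,000: Lachlan, Noor, Jarrah, and Eamon each take £25,000.

Lachlan receives £25,000.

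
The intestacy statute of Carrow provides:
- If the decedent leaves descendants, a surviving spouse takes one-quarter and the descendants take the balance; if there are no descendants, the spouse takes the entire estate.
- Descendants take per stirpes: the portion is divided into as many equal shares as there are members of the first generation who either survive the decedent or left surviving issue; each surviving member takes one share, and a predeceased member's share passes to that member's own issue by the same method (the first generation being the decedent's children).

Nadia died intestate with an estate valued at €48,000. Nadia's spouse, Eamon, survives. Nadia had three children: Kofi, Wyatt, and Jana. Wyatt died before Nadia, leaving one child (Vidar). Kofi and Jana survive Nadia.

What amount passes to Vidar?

Vidar receives €12,000.

Eamon takes one-quarter of €48,000 = €12,000. The remaining €36,000 passes to the descendants.
The descendants' portion (€36,000) is divided into 3 shares of €12,000: Kofi and Jana each take €12,000; Wyatt's €12,000 share passes to Wyatt's issue.
Wyatt's share (€12,000) passes entirely to Vidar.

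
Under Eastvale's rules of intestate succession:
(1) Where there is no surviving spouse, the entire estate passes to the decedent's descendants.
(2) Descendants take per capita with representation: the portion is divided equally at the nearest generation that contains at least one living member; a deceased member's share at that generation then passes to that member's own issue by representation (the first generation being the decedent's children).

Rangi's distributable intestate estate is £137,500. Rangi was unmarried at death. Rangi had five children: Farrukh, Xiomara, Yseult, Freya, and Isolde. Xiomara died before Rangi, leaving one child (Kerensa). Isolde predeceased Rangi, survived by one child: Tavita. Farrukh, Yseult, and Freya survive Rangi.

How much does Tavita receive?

Tavita receives £27,500.

The entire £137,500 passes to the descendants.
That amount (£137,500) is divided into 5 shares of £27,500: Farrukh, Yseult, and Freya each take £27,500; Xiomara's £27,500 share passes to Xiomara's issue; Isolde's £27,500 share passes to Isolde's issue.
Xiomara's share (£27,500) passes entirely to Kerensa.
Isolde's share (£27,500) passes entirely to Tavita.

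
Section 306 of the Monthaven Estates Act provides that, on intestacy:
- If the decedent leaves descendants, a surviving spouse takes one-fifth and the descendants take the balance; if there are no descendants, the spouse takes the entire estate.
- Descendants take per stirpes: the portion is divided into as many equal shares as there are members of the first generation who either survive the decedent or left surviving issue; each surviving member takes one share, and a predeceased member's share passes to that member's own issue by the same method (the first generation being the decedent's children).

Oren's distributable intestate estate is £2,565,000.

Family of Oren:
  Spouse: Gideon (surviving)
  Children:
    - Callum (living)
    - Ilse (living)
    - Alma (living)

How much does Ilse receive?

Gideon takes one-fifth of £2,565,000 = £513,000. The remaining £2,052,000 passes to the descendants.
The descendants' portion (£2,052,000) is divided into 3 shares of £684,000: Callum, Ilse, and Alma each take £684,000.

Ilse receives £684,000.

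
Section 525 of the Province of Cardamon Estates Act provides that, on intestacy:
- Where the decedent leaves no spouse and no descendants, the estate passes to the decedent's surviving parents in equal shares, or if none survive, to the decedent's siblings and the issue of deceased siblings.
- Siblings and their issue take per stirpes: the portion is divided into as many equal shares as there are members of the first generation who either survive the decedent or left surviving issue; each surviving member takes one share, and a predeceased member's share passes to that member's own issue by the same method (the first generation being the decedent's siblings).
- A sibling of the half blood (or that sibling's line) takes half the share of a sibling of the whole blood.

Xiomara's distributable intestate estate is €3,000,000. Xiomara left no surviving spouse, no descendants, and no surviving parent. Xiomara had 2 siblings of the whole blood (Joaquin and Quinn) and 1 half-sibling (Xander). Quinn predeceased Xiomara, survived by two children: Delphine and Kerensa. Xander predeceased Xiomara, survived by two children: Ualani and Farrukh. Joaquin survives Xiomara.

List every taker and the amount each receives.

Joaquin: €1,200,000; Delphine: €600,000; Kerensa: €600,000; Ualani: €300,000; Farrukh: €300,000

The entire €3,000,000 passes to the siblings and their issue.
Counting each half-blood sibling's line as half a unit, there are 5/2 units in €3,000,000, so one unit is €1,200,000. Whole-blood lines (Joaquin and Quinn) take €1,200,000 each; half-blood lines (Xander) take €600,000 each.
Quinn's share (€1,200,000) is divided into 2 shares of €600,000: Delphine and Kerensa each take €600,000.
Xander's share (€600,000) is divided into 2 shares of €300,000: Ualani and Farrukh each take €300,000.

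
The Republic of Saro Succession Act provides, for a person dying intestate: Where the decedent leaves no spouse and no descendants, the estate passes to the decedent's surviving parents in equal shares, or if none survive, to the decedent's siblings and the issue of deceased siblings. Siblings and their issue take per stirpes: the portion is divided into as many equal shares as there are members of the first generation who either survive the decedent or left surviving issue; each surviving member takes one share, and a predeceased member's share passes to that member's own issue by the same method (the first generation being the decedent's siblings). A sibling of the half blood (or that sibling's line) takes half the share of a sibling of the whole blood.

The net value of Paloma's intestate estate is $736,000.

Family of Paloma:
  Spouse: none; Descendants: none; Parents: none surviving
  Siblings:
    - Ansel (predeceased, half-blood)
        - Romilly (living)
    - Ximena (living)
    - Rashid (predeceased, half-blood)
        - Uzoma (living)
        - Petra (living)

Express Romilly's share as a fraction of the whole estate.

The entire $736,000 passes to the siblings and their issue.
Counting each half-blood sibling's line as half a unit, there are 2 units in $736,000, so one unit is $368,000. Whole-blood lines (Ximena) take $368,000 each; half-blood lines (Ansel and Rashid) take $184,000 each.
Ansel's share ($184,000) passes entirely to Romilly.
Rashid's share ($184,000) is divided into 2 shares of $92,000: Uzoma and Petra each take $92,000.

Romilly receives 1/4 of the estate.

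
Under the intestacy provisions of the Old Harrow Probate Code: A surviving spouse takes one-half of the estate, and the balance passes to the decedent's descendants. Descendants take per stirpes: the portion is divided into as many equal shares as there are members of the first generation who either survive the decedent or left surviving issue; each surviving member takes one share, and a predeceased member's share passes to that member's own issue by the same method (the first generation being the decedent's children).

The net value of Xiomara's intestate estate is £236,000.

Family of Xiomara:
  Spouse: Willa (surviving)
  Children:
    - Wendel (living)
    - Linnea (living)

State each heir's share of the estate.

Willa: £118,000; Wendel: £59,000; Linnea: £59,000

Willa takes one-half of £236,000 = £118,000. The remaining £118,000 passes to the descendants.
The descendants' portion (£118,000) is divided into 2 shares of £59,000: Wendel and Linnea each take £59,000.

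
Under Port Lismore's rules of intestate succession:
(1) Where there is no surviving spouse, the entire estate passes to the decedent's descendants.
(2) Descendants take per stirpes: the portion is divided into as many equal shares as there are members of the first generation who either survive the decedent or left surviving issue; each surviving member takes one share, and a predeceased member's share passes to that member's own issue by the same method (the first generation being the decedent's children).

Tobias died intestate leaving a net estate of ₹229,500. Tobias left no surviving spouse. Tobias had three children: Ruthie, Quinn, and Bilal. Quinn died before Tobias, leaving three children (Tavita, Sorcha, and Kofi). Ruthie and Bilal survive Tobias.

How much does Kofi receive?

Kofi receives ₹25,500.

The entire ₹229,500 passes to the descendants.
That amount (₹229,500) is divided into 3 shares of ₹76,500: Ruthie and Bilal each take ₹76,500; Quinn's ₹76,500 share passes to Quinn's issue.
Quinn's share (₹76,500) is divided into 3 shares of ₹25,500: Tavita, Sorcha, and Kofi each take ₹25,500.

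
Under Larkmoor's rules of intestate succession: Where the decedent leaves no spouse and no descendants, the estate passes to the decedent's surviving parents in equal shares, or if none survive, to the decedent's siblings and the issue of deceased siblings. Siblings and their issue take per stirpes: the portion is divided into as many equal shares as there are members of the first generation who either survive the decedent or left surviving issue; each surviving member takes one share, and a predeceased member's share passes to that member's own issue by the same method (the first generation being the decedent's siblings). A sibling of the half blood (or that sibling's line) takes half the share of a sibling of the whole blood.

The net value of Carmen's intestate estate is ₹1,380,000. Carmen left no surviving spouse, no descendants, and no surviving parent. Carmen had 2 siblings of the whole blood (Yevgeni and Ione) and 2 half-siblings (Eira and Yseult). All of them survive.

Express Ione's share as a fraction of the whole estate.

The entire ₹1,380,000 passes to the siblings and their issue.
Counting each half-blood sibling's line as half a unit, there are 3 units in ₹1,380,000, so one unit is ₹460,000. Whole-blood lines (Yevgeni and Ione) take ₹460,000 each; half-blood lines (Eira and Yseult) take ₹230,000 each.

Ione receives 1/3 of the estate.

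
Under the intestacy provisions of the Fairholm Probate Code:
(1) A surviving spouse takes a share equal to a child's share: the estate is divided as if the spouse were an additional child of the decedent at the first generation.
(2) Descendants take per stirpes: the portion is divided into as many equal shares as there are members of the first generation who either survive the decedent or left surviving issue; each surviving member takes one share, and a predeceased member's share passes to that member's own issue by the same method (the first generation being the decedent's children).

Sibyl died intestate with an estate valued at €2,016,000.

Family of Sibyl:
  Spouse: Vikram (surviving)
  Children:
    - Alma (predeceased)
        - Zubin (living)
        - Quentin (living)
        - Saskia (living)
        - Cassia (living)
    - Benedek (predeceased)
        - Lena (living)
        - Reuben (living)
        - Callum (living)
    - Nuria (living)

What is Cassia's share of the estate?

Cassia receives €126,000.

The spouse counts as an additional share at the children's level, so there are 4 primary shares of €504,000. Vikram takes one such share (€504,000).
The children's combined portion (€1,512,000) is divided into 3 shares of €504,000: Nuria takes €504,000; Alma's €504,000 share passes to Alma's issue; Benedek's €504,000 share passes to Benedek's issue.
Alma's share (€504,000) is divided into 4 shares of €126,000: Zubin, Quentin, Saskia, and Cassia each take €126,000.
Benedek's share (€504,000) is divided into 3 shares of €168,000: Lena, Reuben, and Callum each take €168,000.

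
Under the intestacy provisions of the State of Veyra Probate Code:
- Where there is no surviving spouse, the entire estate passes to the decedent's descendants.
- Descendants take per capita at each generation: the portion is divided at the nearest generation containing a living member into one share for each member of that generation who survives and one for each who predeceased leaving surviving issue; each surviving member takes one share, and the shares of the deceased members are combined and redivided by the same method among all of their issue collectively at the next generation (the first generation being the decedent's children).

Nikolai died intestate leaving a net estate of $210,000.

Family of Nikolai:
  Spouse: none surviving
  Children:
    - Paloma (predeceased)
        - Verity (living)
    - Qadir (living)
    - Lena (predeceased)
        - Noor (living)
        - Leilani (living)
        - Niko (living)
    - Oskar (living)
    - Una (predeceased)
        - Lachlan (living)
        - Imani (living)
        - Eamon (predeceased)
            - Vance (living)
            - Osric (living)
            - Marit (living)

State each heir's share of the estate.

Verity: $18,000; Qadir: $42,000; Noor: $18,000; Leilani: $18,000; Niko: $18,000; Oskar: $42,000; Lachlan: $18,000; Imani: $18,000; Vance: $6,000; Osric: $6,000; Marit: $6,000

The entire $210,000 passes to the descendants.
That amount ($210,000) is divided at the children's generation into 5 shares of $42,000. Qadir and Oskar each take $42,000. The 3 shares of the deceased (Paloma, Lena, and Una) are combined into a pool of $126,000.
That pool ($126,000) is divided at the grandchildren's generation into 7 shares of $18,000. Verity, Noor, Leilani, Niko, Lachlan, and Imani each take $18,000. The remaining share for the deceased Eamon ($18,000) is carried to the next generation.
That pool ($18,000) is divided at the great-grandchildren's generation equally among Vance, Osric, and Marit: $6,000 each.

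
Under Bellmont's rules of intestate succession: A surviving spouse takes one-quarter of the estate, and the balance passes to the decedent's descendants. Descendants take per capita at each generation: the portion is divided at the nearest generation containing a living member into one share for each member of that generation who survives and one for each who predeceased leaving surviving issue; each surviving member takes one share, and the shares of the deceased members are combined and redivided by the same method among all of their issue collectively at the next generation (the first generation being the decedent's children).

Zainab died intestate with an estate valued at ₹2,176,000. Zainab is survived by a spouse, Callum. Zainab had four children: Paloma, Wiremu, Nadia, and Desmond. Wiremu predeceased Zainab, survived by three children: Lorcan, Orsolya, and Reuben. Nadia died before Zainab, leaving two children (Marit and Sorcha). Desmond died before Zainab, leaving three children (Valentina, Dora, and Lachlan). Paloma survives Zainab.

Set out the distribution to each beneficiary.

Callum: ₹544,000; Paloma: ₹408,000; Lorcan: ₹153,000; Orsolya: ₹153,000; Reuben: ₹153,000; Marit: ₹153,000; Sorcha: ₹153,000; Valentina: ₹153,000; Dora: ₹153,000; Lachlan: ₹153,000

Callum takes one-quarter of ₹2,176,000 = ₹544,000. The remaining ₹1,632,000 passes to the descendants.
The descendants' portion (₹1,632,000) is divided at the children's generation into 4 shares of ₹408,000. Paloma takes ₹408,000. The 3 shares of the deceased (Wiremu, Nadia, and Desmond) are combined into a pool of ₹1,224,000.
That pool (₹1,224,000) is divided at the grandchildren's generation equally among Lorcan, Orsolya, Reuben, Marit, Sorcha, Valentina, Dora, and Lachlan: ₹153,000 each.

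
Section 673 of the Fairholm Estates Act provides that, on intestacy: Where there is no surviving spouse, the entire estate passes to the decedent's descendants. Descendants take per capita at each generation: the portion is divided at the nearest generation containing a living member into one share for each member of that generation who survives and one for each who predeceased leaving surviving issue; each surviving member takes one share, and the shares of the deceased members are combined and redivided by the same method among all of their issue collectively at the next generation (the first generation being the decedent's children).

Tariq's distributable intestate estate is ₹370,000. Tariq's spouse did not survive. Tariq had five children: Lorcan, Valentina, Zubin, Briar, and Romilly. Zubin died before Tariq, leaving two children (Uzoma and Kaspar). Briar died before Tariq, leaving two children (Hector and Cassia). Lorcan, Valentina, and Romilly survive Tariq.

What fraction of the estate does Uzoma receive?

The entire ₹370,000 passes to the descendants.
That amount (₹370,000) is divided at the children's generation into 5 shares of ₹74,000. Lorcan, Valentina, and Romilly each take ₹74,000. The 2 shares of the deceased (Zubin and Briar) are combined into a pool of ₹148,000.
That pool (₹148,000) is divided at the grandchildren's generation equally among Uzoma, Kaspar, Hector, and Cassia: ₹37,000 each.

Uzoma receives 1/10 of the estate.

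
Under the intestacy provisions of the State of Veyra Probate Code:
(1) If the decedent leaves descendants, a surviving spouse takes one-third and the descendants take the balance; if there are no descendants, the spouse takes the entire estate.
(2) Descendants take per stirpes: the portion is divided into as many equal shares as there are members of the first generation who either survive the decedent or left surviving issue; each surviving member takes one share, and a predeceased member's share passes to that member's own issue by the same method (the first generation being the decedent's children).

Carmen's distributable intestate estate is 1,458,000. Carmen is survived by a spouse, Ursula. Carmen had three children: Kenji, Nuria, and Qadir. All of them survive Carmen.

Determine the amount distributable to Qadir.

Ursula takes one-third of 1,458,000 = 486,000. The remaining 972,000 passes to the descendants.
The descendants' portion (972,000) is divided into 3 shares of 324,000: Kenji, Nuria, and Qadir each take 324,000.

Qadir receives 324,000.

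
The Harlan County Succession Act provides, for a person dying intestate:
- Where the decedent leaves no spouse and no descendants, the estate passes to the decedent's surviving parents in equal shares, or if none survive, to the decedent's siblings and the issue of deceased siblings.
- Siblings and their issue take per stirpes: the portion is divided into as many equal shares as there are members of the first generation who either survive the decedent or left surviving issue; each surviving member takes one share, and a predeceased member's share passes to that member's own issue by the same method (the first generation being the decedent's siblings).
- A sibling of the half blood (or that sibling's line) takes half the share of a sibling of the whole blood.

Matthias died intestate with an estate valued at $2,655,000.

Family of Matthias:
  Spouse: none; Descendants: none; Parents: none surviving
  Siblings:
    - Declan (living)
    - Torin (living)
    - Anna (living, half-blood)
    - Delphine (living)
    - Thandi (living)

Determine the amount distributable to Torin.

Torin receives $590,000.

The entire $2,655,000 passes to the siblings and their issue.
Counting each half-blood sibling's line as half a unit, there are 9/2 units in $2,655,000, so one unit is $590,000. Whole-blood lines (Declan, Torin, Delphine, and Thandi) take $590,000 each; half-blood lines (Anna) take $295,000 each.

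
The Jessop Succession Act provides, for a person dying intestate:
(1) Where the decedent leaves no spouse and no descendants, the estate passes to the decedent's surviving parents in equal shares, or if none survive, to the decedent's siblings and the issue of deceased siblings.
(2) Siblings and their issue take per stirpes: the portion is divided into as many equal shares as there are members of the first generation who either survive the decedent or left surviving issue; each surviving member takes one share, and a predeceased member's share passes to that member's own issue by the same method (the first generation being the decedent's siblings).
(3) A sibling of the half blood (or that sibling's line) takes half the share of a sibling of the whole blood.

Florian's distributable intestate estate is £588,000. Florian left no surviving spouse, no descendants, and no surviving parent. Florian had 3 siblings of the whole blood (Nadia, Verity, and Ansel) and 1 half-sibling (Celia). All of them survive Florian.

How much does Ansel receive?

The entire £588,000 passes to the siblings and their issue.
Counting each half-blood sibling's line as half a unit, there are 7/2 units in £588,000, so one unit is £168,000. Whole-blood lines (Nadia, Verity, and Ansel) take £168,000 each; half-blood lines (Celia) take £84,000 each.

Ansel receives £168,000.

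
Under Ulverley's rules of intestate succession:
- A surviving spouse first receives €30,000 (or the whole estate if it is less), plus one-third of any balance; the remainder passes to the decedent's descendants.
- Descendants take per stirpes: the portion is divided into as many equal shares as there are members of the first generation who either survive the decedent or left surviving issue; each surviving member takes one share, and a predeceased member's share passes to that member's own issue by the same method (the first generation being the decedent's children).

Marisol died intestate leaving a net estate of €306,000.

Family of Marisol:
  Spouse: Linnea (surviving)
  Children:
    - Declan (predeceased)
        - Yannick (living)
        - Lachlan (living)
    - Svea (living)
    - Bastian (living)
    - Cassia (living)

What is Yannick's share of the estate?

Yannick receives €23,000.

Linnea first takes €30,000, leaving a balance of €276,000. Linnea then takes one-third of the balance (€92,000), for a total of €122,000. The remaining €184,000 passes to the descendants.
The descendants' portion (€184,000) is divided into 4 shares of €46,000: Svea, Bastian, and Cassia each take €46,000; Declan's €46,000 share passes to Declan's issue.
Declan's share (€46,000) is divided into 2 shares of €23,000: Yannick and Lachlan each take €23,000.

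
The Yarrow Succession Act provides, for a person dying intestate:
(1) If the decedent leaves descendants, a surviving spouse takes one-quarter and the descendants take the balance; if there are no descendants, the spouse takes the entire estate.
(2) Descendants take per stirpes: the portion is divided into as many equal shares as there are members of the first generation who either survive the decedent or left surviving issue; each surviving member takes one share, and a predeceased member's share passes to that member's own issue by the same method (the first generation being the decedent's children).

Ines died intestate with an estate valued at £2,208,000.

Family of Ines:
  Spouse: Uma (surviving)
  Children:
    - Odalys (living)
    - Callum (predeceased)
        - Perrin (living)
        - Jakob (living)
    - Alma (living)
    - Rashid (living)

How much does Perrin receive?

Uma takes one-quarter of £2,208,000 = £552,000. The remaining £1,656,000 passes to the descendants.
The descendants' portion (£1,656,000) is divided into 4 shares of £414,000: Odalys, Alma, and Rashid each take £414,000; Callum's £414,000 share passes to Callum's issue.
Callum's share (£414,000) is divided into 2 shares of £207,000: Perrin and Jakob each take £207,000.

Perrin receives £207,000.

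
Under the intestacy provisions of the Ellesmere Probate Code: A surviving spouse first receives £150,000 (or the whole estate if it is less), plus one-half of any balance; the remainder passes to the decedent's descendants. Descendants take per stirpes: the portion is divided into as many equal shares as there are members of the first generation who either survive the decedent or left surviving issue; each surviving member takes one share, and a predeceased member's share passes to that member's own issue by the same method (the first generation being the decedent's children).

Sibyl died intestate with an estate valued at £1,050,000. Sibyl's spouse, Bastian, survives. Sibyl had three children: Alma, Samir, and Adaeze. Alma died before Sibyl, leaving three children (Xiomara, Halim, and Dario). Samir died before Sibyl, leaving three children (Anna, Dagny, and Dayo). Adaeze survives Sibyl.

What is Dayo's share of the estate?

Dayo receives £50,000.

Bastian first takes £150,000, leaving a balance of £900,000. Bastian then takes one-half of the balance (£450,000), for a total of £600,000. The remaining £450,000 passes to the descendants.
The descendants' portion (£450,000) is divided into 3 shares of £150,000: Adaeze takes £150,000; Alma's £150,000 share passes to Alma's issue; Samir's £150,000 share passes to Samir's issue.
Alma's share (£150,000) is divided into 3 shares of £50,000: Xiomara, Halim, and Dario each take £50,000.
Samir's share (£150,000) is divided into 3 shares of £50,000: Anna, Dagny, and Dayo each take £50,000.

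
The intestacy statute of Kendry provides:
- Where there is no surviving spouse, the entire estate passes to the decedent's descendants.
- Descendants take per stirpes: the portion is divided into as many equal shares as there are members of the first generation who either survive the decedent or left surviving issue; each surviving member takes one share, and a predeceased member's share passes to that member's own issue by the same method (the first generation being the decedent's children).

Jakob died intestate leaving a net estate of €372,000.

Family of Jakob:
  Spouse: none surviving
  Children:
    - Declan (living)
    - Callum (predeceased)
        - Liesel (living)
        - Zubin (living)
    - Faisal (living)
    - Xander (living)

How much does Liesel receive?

The entire €372,000 passes to the descendants.
That amount (€372,000) is divided into 4 shares of €93,000: Declan, Faisal, and Xander each take €93,000; Callum's €93,000 share passes to Callum's issue.
Callum's share (€93,000) is divided into 2 shares of €46,500: Liesel and Zubin each take €46,500.

Liesel receives €46,500.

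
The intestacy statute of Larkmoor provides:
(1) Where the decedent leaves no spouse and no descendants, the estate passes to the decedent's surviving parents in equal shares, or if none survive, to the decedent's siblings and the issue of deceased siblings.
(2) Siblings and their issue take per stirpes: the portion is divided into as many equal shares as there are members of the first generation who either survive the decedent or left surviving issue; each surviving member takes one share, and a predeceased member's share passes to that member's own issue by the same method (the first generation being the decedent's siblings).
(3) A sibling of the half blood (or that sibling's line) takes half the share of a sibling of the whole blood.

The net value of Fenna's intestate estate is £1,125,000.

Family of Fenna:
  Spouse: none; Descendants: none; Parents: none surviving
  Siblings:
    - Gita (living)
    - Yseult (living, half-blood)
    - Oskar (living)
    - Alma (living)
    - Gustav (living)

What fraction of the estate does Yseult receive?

The entire £1,125,000 passes to the siblings and their issue.
Counting each half-blood sibling's line as half a unit, there are 9/2 units in £1,125,000, so one unit is £250,000. Whole-blood lines (Gita, Oskar, Alma, and Gustav) take £250,000 each; half-blood lines (Yseult) take £125,000 each.

Yseult receives 1/9 of the estate.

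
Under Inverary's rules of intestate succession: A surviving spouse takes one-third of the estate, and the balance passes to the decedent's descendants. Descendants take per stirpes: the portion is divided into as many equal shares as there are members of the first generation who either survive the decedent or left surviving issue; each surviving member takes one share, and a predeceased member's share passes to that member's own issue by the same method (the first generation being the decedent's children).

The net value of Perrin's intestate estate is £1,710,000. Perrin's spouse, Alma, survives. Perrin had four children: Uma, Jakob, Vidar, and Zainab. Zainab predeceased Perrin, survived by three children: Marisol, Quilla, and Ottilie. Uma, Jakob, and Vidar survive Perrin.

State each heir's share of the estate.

Alma takes one-third of £1,710,000 = £570,000. The remaining £1,140,000 passes to the descendants.
The descendants' portion (£1,140,000) is divided into 4 shares of £285,000: Uma, Jakob, and Vidar each take £285,000; Zainab's £285,000 share passes to Zainab's issue.
Zainab's share (£285,000) is divided into 3 shares of £95,000: Marisol, Quilla, and Ottilie each take £95,000.

Alma: £570,000; Uma: £285,000; Jakob: £285,000; Vidar: £285,000; Marisol: £95,000; Quilla: £95,000; Ottilie: £95,000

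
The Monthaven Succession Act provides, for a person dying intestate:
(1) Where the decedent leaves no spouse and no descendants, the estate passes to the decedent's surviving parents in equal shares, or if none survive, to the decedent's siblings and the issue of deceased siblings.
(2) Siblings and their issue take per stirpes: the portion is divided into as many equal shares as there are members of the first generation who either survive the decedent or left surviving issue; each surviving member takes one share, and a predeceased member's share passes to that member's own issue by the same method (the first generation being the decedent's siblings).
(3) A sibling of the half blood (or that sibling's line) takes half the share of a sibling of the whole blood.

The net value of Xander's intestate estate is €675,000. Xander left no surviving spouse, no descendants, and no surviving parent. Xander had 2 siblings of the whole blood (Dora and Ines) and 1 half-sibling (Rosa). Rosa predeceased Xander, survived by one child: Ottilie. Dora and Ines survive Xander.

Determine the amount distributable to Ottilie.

Ottilie receives €135,000.

The entire €675,000 passes to the siblings and their issue.
Counting each half-blood sibling's line as half a unit, there are 5/2 units in €675,000, so one unit is €270,000. Whole-blood lines (Dora and Ines) take €270,000 each; half-blood lines (Rosa) take €135,000 each.
Rosa's share (€135,000) passes entirely to Ottilie.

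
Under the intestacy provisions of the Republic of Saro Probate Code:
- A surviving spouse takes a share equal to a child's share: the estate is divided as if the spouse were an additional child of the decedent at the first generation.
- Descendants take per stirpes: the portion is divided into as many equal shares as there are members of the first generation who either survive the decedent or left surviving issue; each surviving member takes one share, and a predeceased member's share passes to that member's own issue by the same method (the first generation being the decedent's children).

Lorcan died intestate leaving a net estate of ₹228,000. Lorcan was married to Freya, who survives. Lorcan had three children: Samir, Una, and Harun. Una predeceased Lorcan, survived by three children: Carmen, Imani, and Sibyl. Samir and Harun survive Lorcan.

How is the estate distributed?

The spouse counts as an additional share at the children's level, so there are 4 primary shares of ₹57,000. Freya takes one such share (₹57,000).
The children's combined portion (₹171,000) is divided into 3 shares of ₹57,000: Samir and Harun each take ₹57,000; Una's ₹57,000 share passes to Una's issue.
Una's share (₹57,000) is divided into 3 shares of ₹19,000: Carmen, Imani, and Sibyl each take ₹19,000.

Freya: ₹57,000; Samir: ₹57,000; Carmen: ₹19,000; Imani: ₹19,000; Sibyl: ₹19,000; Harun: ₹57,000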